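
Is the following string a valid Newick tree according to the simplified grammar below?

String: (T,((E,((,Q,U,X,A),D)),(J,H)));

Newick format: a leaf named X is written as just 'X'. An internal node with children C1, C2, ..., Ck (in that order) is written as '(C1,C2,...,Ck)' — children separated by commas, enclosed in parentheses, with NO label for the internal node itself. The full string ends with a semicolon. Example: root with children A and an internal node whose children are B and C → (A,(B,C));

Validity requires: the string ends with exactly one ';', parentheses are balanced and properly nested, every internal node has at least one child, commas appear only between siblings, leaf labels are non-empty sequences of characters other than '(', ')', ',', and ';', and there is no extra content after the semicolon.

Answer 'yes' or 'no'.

Input: (T,((E,((,Q,U,X,A),D)),(J,H)));
Paren balance: 6 '(' vs 6 ')' OK
Ends with single ';': True
Full parse: FAILS (empty leaf label at pos 9)
Valid: False

Answer: no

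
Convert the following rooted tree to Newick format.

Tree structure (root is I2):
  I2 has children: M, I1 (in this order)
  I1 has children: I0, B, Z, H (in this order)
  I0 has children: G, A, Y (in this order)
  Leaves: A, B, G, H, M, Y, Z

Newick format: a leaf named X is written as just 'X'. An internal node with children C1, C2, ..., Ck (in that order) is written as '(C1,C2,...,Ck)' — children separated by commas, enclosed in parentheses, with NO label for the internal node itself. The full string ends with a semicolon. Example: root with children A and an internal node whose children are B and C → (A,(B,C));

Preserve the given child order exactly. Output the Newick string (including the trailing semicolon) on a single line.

internal I2 with children ['M', 'I1']
  leaf 'M' → 'M'
  internal I1 with children ['I0', 'B', 'Z', 'H']
    internal I0 with children ['G', 'A', 'Y']
      leaf 'G' → 'G'
      leaf 'A' → 'A'
      leaf 'Y' → 'Y'
    → '(G,A,Y)'
    leaf 'B' → 'B'
    leaf 'Z' → 'Z'
    leaf 'H' → 'H'
  → '((G,A,Y),B,Z,H)'
→ '(M,((G,A,Y),B,Z,H))'
Final: (M,((G,A,Y),B,Z,H));

Answer: (M,((G,A,Y),B,Z,H));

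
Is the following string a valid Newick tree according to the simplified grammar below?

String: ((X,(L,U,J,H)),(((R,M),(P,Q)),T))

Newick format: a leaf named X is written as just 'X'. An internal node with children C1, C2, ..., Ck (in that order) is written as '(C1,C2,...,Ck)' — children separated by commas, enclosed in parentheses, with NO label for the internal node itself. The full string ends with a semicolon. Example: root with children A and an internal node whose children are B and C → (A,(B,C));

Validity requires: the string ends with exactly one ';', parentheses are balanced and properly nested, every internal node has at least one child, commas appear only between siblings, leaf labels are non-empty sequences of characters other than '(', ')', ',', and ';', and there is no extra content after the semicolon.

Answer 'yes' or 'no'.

Input: ((X,(L,U,J,H)),(((R,M),(P,Q)),T))
Paren balance: 7 '(' vs 7 ')' OK
Ends with single ';': False
Full parse: FAILS (must end with ;)
Valid: False

Answer: no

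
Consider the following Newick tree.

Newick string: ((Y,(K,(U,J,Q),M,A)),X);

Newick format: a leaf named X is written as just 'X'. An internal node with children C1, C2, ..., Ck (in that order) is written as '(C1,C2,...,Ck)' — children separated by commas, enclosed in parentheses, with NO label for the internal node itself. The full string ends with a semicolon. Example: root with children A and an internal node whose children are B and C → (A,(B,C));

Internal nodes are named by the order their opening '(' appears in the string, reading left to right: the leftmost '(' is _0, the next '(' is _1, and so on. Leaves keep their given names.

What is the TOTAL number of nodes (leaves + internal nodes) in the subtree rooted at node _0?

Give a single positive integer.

Answer: 12

Derivation:
Newick: ((Y,(K,(U,J,Q),M,A)),X);
Locate _0: it is the '(' at position 0 (the 1st '(' reading left to right).
Query: subtree rooted at _0
_0: subtree_size = 1 + 11
  _1: subtree_size = 1 + 9
    Y: subtree_size = 1 + 0
    _2: subtree_size = 1 + 7
      K: subtree_size = 1 + 0
      _3: subtree_size = 1 + 3
        U: subtree_size = 1 + 0
        J: subtree_size = 1 + 0
        Q: subtree_size = 1 + 0
      M: subtree_size = 1 + 0
      A: subtree_size = 1 + 0
  X: subtree_size = 1 + 0
Total subtree size of _0: 12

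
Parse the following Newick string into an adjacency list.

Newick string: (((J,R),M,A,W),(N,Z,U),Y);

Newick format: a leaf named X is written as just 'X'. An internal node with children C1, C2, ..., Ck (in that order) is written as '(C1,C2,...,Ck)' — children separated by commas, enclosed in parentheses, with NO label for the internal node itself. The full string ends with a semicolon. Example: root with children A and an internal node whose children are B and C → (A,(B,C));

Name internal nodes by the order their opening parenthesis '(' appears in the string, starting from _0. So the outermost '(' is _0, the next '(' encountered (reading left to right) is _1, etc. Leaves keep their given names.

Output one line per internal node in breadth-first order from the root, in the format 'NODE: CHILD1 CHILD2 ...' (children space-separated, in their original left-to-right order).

Answer: _0: _1 _3 Y
_1: _2 M A W
_3: N Z U
_2: J R

Derivation:
Input: (((J,R),M,A,W),(N,Z,U),Y);
Scanning left-to-right, naming '(' by encounter order:
  pos 0: '(' -> open internal node _0 (depth 1)
  pos 1: '(' -> open internal node _1 (depth 2)
  pos 2: '(' -> open internal node _2 (depth 3)
  pos 6: ')' -> close internal node _2 (now at depth 2)
  pos 13: ')' -> close internal node _1 (now at depth 1)
  pos 15: '(' -> open internal node _3 (depth 2)
  pos 21: ')' -> close internal node _3 (now at depth 1)
  pos 24: ')' -> close internal node _0 (now at depth 0)
Total internal nodes: 4
BFS adjacency from root:
  _0: _1 _3 Y
  _1: _2 M A W
  _3: N Z U
  _2: J R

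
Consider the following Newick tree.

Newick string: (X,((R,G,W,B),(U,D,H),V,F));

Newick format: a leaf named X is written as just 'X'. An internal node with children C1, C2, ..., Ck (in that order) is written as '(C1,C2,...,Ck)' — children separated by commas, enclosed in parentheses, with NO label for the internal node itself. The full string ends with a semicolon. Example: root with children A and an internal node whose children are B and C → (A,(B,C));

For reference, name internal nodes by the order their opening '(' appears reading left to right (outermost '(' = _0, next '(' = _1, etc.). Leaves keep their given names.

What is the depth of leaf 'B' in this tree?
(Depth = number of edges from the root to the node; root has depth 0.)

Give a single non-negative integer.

Answer: 3

Derivation:
Newick: (X,((R,G,W,B),(U,D,H),V,F));
Naming internals by '(' encounter order: outermost '(' = _0, next = _1, ...
Query node: B
Path from root: _0 -> _1 -> _2 -> B
Depth of B: 3 (number of edges from root)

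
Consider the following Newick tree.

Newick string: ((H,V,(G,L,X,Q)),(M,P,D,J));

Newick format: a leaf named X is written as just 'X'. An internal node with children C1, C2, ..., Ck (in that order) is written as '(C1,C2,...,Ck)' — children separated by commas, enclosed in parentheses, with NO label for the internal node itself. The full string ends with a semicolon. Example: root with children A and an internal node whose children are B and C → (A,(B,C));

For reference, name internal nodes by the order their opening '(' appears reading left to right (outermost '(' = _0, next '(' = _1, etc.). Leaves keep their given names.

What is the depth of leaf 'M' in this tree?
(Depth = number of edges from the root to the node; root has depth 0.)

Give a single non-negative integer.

Answer: 2

Derivation:
Newick: ((H,V,(G,L,X,Q)),(M,P,D,J));
Naming internals by '(' encounter order: outermost '(' = _0, next = _1, ...
Query node: M
Path from root: _0 -> _3 -> M
Depth of M: 2 (number of edges from root)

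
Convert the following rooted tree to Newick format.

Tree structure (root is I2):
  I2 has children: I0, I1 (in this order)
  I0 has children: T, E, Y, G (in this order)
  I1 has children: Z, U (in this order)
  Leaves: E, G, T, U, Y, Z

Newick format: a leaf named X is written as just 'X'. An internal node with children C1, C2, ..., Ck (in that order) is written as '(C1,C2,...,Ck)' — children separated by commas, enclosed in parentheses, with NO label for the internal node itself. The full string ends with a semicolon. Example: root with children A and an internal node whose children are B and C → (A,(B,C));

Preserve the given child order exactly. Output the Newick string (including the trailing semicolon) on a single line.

Answer: ((T,E,Y,G),(Z,U));

Derivation:
internal I2 with children ['I0', 'I1']
  internal I0 with children ['T', 'E', 'Y', 'G']
    leaf 'T' → 'T'
    leaf 'E' → 'E'
    leaf 'Y' → 'Y'
    leaf 'G' → 'G'
  → '(T,E,Y,G)'
  internal I1 with children ['Z', 'U']
    leaf 'Z' → 'Z'
    leaf 'U' → 'U'
  → '(Z,U)'
→ '((T,E,Y,G),(Z,U))'
Final: ((T,E,Y,G),(Z,U));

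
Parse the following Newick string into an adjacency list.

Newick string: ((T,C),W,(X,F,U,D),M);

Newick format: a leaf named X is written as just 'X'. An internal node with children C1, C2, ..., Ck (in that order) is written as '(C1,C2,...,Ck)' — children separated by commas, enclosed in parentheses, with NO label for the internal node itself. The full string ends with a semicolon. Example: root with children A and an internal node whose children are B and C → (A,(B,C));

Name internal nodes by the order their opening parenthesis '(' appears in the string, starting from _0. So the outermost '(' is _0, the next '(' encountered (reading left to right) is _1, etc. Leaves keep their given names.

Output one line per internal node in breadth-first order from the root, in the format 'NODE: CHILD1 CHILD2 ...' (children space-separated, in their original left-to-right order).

Answer: _0: _1 W _2 M
_1: T C
_2: X F U D

Derivation:
Input: ((T,C),W,(X,F,U,D),M);
Scanning left-to-right, naming '(' by encounter order:
  pos 0: '(' -> open internal node _0 (depth 1)
  pos 1: '(' -> open internal node _1 (depth 2)
  pos 5: ')' -> close internal node _1 (now at depth 1)
  pos 9: '(' -> open internal node _2 (depth 2)
  pos 17: ')' -> close internal node _2 (now at depth 1)
  pos 20: ')' -> close internal node _0 (now at depth 0)
Total internal nodes: 3
BFS adjacency from root:
  _0: _1 W _2 M
  _1: T C
  _2: X F U D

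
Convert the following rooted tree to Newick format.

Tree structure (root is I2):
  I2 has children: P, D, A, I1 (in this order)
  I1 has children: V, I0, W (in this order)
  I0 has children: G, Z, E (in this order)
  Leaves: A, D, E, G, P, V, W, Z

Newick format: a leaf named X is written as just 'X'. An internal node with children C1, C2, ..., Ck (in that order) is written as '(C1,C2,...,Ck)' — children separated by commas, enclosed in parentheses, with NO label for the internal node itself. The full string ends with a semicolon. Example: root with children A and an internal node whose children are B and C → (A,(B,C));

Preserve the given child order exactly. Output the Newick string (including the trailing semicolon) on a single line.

Answer: (P,D,A,(V,(G,Z,E),W));

Derivation:
internal I2 with children ['P', 'D', 'A', 'I1']
  leaf 'P' → 'P'
  leaf 'D' → 'D'
  leaf 'A' → 'A'
  internal I1 with children ['V', 'I0', 'W']
    leaf 'V' → 'V'
    internal I0 with children ['G', 'Z', 'E']
      leaf 'G' → 'G'
      leaf 'Z' → 'Z'
      leaf 'E' → 'E'
    → '(G,Z,E)'
    leaf 'W' → 'W'
  → '(V,(G,Z,E),W)'
→ '(P,D,A,(V,(G,Z,E),W))'
Final: (P,D,A,(V,(G,Z,E),W));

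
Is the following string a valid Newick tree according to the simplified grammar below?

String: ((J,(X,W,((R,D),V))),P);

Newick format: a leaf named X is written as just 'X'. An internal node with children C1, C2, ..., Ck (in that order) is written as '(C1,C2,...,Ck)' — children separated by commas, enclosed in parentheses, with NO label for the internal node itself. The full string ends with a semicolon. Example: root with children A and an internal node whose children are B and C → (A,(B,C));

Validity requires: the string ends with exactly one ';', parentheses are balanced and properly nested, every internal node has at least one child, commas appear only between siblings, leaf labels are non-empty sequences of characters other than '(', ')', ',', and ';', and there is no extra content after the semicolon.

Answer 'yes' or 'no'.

Answer: yes

Derivation:
Input: ((J,(X,W,((R,D),V))),P);
Paren balance: 5 '(' vs 5 ')' OK
Ends with single ';': True
Full parse: OK
Valid: True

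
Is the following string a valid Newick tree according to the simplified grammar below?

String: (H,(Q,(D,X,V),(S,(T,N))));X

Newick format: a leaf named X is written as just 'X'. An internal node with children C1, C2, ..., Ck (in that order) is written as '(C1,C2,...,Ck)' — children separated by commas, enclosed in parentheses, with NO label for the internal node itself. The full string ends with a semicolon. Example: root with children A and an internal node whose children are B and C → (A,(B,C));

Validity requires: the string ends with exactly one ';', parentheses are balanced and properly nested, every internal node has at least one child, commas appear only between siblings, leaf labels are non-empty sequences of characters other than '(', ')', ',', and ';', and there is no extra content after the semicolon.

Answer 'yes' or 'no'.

Input: (H,(Q,(D,X,V),(S,(T,N))));X
Paren balance: 5 '(' vs 5 ')' OK
Ends with single ';': False
Full parse: FAILS (must end with ;)
Valid: False

Answer: no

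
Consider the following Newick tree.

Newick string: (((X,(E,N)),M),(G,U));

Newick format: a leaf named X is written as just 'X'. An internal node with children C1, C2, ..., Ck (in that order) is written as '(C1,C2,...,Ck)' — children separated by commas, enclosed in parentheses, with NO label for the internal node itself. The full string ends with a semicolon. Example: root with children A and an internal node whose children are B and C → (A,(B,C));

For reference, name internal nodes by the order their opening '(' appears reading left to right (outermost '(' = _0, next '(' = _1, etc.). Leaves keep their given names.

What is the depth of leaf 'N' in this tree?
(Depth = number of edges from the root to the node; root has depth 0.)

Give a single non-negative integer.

Answer: 4

Derivation:
Newick: (((X,(E,N)),M),(G,U));
Naming internals by '(' encounter order: outermost '(' = _0, next = _1, ...
Query node: N
Path from root: _0 -> _1 -> _2 -> _3 -> N
Depth of N: 4 (number of edges from root)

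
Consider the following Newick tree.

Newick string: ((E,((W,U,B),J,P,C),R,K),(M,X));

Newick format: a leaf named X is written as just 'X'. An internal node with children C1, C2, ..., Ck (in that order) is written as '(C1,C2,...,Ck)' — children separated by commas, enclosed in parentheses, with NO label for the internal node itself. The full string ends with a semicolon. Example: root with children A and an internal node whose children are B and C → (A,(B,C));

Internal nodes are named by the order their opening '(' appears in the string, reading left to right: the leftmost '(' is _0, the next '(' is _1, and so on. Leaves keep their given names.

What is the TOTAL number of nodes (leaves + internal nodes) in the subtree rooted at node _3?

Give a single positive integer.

Answer: 4

Derivation:
Newick: ((E,((W,U,B),J,P,C),R,K),(M,X));
Locate _3: it is the '(' at position 5 (the 4th '(' reading left to right).
Query: subtree rooted at _3
_3: subtree_size = 1 + 3
  W: subtree_size = 1 + 0
  U: subtree_size = 1 + 0
  B: subtree_size = 1 + 0
Total subtree size of _3: 4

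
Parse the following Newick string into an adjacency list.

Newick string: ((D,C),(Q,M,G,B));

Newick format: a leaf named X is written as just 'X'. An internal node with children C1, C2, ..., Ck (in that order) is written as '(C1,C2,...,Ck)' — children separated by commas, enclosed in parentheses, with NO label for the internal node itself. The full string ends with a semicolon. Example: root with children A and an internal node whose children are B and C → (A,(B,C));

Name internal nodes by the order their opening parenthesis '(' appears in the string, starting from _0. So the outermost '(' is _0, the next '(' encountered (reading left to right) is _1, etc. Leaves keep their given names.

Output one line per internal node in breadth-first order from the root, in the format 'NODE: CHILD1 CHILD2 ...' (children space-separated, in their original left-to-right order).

Answer: _0: _1 _2
_1: D C
_2: Q M G B

Derivation:
Input: ((D,C),(Q,M,G,B));
Scanning left-to-right, naming '(' by encounter order:
  pos 0: '(' -> open internal node _0 (depth 1)
  pos 1: '(' -> open internal node _1 (depth 2)
  pos 5: ')' -> close internal node _1 (now at depth 1)
  pos 7: '(' -> open internal node _2 (depth 2)
  pos 15: ')' -> close internal node _2 (now at depth 1)
  pos 16: ')' -> close internal node _0 (now at depth 0)
Total internal nodes: 3
BFS adjacency from root:
  _0: _1 _2
  _1: D C
  _2: Q M G B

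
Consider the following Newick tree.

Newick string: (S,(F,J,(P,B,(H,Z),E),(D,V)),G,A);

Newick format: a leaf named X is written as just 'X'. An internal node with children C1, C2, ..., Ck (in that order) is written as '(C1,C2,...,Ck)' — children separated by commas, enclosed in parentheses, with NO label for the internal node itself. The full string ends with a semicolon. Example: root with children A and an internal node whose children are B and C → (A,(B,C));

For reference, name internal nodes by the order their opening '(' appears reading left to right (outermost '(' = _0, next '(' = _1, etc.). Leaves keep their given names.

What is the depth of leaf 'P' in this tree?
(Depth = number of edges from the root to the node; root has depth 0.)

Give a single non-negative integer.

Answer: 3

Derivation:
Newick: (S,(F,J,(P,B,(H,Z),E),(D,V)),G,A);
Naming internals by '(' encounter order: outermost '(' = _0, next = _1, ...
Query node: P
Path from root: _0 -> _1 -> _2 -> P
Depth of P: 3 (number of edges from root)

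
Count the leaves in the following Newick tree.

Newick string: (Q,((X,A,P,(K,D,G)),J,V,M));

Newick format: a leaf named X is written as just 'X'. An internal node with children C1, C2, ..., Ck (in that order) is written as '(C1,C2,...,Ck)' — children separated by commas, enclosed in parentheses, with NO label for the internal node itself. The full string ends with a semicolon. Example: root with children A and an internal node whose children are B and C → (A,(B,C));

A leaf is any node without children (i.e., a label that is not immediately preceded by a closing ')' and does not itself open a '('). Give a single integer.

Answer: 10

Derivation:
Newick: (Q,((X,A,P,(K,D,G)),J,V,M));
Scan left-to-right; a leaf is any maximal label run not followed by '(':
  pos 1: leaf 'Q' → count = 1
  pos 5: leaf 'X' → count = 2
  pos 7: leaf 'A' → count = 3
  pos 9: leaf 'P' → count = 4
  pos 12: leaf 'K' → count = 5
  pos 14: leaf 'D' → count = 6
  pos 16: leaf 'G' → count = 7
  pos 20: leaf 'J' → count = 8
  pos 22: leaf 'V' → count = 9
  pos 24: leaf 'M' → count = 10
Total leaves: 10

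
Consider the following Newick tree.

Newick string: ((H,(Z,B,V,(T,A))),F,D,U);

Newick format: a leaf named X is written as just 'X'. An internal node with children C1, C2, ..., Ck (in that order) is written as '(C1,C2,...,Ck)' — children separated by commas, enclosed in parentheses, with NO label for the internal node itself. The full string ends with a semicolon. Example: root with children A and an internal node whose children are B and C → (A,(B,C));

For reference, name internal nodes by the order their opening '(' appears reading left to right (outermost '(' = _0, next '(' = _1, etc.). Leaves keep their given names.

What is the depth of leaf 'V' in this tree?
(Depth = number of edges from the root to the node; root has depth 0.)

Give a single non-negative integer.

Answer: 3

Derivation:
Newick: ((H,(Z,B,V,(T,A))),F,D,U);
Naming internals by '(' encounter order: outermost '(' = _0, next = _1, ...
Query node: V
Path from root: _0 -> _1 -> _2 -> V
Depth of V: 3 (number of edges from root)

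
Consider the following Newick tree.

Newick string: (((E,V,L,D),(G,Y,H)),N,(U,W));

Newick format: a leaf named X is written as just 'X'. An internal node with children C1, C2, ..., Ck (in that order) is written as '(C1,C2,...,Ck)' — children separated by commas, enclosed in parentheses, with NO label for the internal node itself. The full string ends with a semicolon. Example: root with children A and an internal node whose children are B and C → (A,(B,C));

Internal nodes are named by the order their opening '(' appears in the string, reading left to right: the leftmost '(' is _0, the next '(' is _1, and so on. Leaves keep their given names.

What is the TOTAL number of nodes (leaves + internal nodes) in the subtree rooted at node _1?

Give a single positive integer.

Answer: 10

Derivation:
Newick: (((E,V,L,D),(G,Y,H)),N,(U,W));
Locate _1: it is the '(' at position 1 (the 2nd '(' reading left to right).
Query: subtree rooted at _1
_1: subtree_size = 1 + 9
  _2: subtree_size = 1 + 4
    E: subtree_size = 1 + 0
    V: subtree_size = 1 + 0
    L: subtree_size = 1 + 0
    D: subtree_size = 1 + 0
  _3: subtree_size = 1 + 3
    G: subtree_size = 1 + 0
    Y: subtree_size = 1 + 0
    H: subtree_size = 1 + 0
Total subtree size of _1: 10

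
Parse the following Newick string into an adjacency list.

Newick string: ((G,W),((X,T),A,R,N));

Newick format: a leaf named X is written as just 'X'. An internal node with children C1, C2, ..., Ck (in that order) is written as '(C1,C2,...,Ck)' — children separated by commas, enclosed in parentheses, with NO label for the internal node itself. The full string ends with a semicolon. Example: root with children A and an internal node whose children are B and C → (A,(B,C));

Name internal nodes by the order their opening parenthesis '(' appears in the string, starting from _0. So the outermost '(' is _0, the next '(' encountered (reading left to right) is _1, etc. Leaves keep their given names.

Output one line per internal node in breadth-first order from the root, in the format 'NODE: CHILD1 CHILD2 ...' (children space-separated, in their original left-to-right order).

Input: ((G,W),((X,T),A,R,N));
Scanning left-to-right, naming '(' by encounter order:
  pos 0: '(' -> open internal node _0 (depth 1)
  pos 1: '(' -> open internal node _1 (depth 2)
  pos 5: ')' -> close internal node _1 (now at depth 1)
  pos 7: '(' -> open internal node _2 (depth 2)
  pos 8: '(' -> open internal node _3 (depth 3)
  pos 12: ')' -> close internal node _3 (now at depth 2)
  pos 19: ')' -> close internal node _2 (now at depth 1)
  pos 20: ')' -> close internal node _0 (now at depth 0)
Total internal nodes: 4
BFS adjacency from root:
  _0: _1 _2
  _1: G W
  _2: _3 A R N
  _3: X T

Answer: _0: _1 _2
_1: G W
_2: _3 A R N
_3: X T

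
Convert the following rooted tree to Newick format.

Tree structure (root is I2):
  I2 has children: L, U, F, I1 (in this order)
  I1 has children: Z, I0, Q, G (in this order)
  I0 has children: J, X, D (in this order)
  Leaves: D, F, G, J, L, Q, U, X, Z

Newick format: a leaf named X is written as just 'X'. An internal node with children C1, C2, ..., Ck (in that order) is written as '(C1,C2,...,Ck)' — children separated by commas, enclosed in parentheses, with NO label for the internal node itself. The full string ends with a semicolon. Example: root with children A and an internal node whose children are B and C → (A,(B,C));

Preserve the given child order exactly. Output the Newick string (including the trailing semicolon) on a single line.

internal I2 with children ['L', 'U', 'F', 'I1']
  leaf 'L' → 'L'
  leaf 'U' → 'U'
  leaf 'F' → 'F'
  internal I1 with children ['Z', 'I0', 'Q', 'G']
    leaf 'Z' → 'Z'
    internal I0 with children ['J', 'X', 'D']
      leaf 'J' → 'J'
      leaf 'X' → 'X'
      leaf 'D' → 'D'
    → '(J,X,D)'
    leaf 'Q' → 'Q'
    leaf 'G' → 'G'
  → '(Z,(J,X,D),Q,G)'
→ '(L,U,F,(Z,(J,X,D),Q,G))'
Final: (L,U,F,(Z,(J,X,D),Q,G));

Answer: (L,U,F,(Z,(J,X,D),Q,G));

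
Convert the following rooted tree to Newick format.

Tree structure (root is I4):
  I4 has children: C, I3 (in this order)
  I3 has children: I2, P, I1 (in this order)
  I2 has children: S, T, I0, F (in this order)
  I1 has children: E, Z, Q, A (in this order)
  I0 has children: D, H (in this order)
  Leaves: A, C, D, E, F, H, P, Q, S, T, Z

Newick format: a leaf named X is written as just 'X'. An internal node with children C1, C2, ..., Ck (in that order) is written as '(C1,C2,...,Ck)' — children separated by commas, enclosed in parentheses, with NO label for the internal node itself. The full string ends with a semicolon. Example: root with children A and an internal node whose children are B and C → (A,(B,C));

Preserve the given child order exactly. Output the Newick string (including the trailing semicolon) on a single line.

Answer: (C,((S,T,(D,H),F),P,(E,Z,Q,A)));

Derivation:
internal I4 with children ['C', 'I3']
  leaf 'C' → 'C'
  internal I3 with children ['I2', 'P', 'I1']
    internal I2 with children ['S', 'T', 'I0', 'F']
      leaf 'S' → 'S'
      leaf 'T' → 'T'
      internal I0 with children ['D', 'H']
        leaf 'D' → 'D'
        leaf 'H' → 'H'
      → '(D,H)'
      leaf 'F' → 'F'
    → '(S,T,(D,H),F)'
    leaf 'P' → 'P'
    internal I1 with children ['E', 'Z', 'Q', 'A']
      leaf 'E' → 'E'
      leaf 'Z' → 'Z'
      leaf 'Q' → 'Q'
      leaf 'A' → 'A'
    → '(E,Z,Q,A)'
  → '((S,T,(D,H),F),P,(E,Z,Q,A))'
→ '(C,((S,T,(D,H),F),P,(E,Z,Q,A)))'
Final: (C,((S,T,(D,H),F),P,(E,Z,Q,A)));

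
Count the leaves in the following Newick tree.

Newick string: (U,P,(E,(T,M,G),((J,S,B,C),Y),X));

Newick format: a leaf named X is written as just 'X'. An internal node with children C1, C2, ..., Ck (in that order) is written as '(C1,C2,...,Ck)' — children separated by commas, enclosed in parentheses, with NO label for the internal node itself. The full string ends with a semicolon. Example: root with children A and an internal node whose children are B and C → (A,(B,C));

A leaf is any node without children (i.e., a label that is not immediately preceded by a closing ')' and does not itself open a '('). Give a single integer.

Newick: (U,P,(E,(T,M,G),((J,S,B,C),Y),X));
Scan left-to-right; a leaf is any maximal label run not followed by '(':
  pos 1: leaf 'U' → count = 1
  pos 3: leaf 'P' → count = 2
  pos 6: leaf 'E' → count = 3
  pos 9: leaf 'T' → count = 4
  pos 11: leaf 'M' → count = 5
  pos 13: leaf 'G' → count = 6
  pos 18: leaf 'J' → count = 7
  pos 20: leaf 'S' → count = 8
  pos 22: leaf 'B' → count = 9
  pos 24: leaf 'C' → count = 10
  pos 27: leaf 'Y' → count = 11
  pos 30: leaf 'X' → count = 12
Total leaves: 12

Answer: 12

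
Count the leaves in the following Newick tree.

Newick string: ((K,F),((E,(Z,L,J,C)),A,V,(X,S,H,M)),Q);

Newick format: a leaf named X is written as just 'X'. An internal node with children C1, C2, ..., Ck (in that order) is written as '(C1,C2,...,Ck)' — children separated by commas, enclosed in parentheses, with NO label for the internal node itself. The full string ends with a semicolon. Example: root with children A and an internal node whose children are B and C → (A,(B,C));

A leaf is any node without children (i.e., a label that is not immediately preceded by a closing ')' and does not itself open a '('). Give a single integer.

Answer: 14

Derivation:
Newick: ((K,F),((E,(Z,L,J,C)),A,V,(X,S,H,M)),Q);
Scan left-to-right; a leaf is any maximal label run not followed by '(':
  pos 2: leaf 'K' → count = 1
  pos 4: leaf 'F' → count = 2
  pos 9: leaf 'E' → count = 3
  pos 12: leaf 'Z' → count = 4
  pos 14: leaf 'L' → count = 5
  pos 16: leaf 'J' → count = 6
  pos 18: leaf 'C' → count = 7
  pos 22: leaf 'A' → count = 8
  pos 24: leaf 'V' → count = 9
  pos 27: leaf 'X' → count = 10
  pos 29: leaf 'S' → count = 11
  pos 31: leaf 'H' → count = 12
  pos 33: leaf 'M' → count = 13
  pos 37: leaf 'Q' → count = 14
Total leaves: 14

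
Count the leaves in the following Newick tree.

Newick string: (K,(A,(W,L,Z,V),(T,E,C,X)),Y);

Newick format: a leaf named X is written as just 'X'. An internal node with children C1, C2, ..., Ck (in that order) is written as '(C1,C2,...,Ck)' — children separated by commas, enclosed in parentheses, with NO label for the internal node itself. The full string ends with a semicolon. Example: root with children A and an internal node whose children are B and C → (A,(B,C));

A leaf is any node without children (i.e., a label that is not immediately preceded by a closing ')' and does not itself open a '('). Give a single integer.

Answer: 11

Derivation:
Newick: (K,(A,(W,L,Z,V),(T,E,C,X)),Y);
Scan left-to-right; a leaf is any maximal label run not followed by '(':
  pos 1: leaf 'K' → count = 1
  pos 4: leaf 'A' → count = 2
  pos 7: leaf 'W' → count = 3
  pos 9: leaf 'L' → count = 4
  pos 11: leaf 'Z' → count = 5
  pos 13: leaf 'V' → count = 6
  pos 17: leaf 'T' → count = 7
  pos 19: leaf 'E' → count = 8
  pos 21: leaf 'C' → count = 9
  pos 23: leaf 'X' → count = 10
  pos 27: leaf 'Y' → count = 11
Total leaves: 11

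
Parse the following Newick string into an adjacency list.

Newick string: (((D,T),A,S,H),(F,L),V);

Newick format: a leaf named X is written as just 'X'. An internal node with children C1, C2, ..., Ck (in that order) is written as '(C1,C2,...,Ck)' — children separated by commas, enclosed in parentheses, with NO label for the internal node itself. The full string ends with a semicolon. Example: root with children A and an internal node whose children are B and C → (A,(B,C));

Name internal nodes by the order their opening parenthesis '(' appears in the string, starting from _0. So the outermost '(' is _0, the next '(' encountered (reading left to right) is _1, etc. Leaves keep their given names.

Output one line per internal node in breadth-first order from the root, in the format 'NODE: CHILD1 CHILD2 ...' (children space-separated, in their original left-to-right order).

Input: (((D,T),A,S,H),(F,L),V);
Scanning left-to-right, naming '(' by encounter order:
  pos 0: '(' -> open internal node _0 (depth 1)
  pos 1: '(' -> open internal node _1 (depth 2)
  pos 2: '(' -> open internal node _2 (depth 3)
  pos 6: ')' -> close internal node _2 (now at depth 2)
  pos 13: ')' -> close internal node _1 (now at depth 1)
  pos 15: '(' -> open internal node _3 (depth 2)
  pos 19: ')' -> close internal node _3 (now at depth 1)
  pos 22: ')' -> close internal node _0 (now at depth 0)
Total internal nodes: 4
BFS adjacency from root:
  _0: _1 _3 V
  _1: _2 A S H
  _3: F L
  _2: D T

Answer: _0: _1 _3 V
_1: _2 A S H
_3: F L
_2: D T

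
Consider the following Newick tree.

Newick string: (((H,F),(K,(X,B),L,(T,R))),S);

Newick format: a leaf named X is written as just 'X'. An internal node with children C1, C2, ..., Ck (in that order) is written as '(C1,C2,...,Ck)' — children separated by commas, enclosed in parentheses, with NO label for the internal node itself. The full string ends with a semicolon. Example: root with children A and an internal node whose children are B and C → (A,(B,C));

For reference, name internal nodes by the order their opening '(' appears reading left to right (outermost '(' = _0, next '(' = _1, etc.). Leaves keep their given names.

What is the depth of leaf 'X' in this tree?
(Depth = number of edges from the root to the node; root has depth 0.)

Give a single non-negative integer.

Answer: 4

Derivation:
Newick: (((H,F),(K,(X,B),L,(T,R))),S);
Naming internals by '(' encounter order: outermost '(' = _0, next = _1, ...
Query node: X
Path from root: _0 -> _1 -> _3 -> _4 -> X
Depth of X: 4 (number of edges from root)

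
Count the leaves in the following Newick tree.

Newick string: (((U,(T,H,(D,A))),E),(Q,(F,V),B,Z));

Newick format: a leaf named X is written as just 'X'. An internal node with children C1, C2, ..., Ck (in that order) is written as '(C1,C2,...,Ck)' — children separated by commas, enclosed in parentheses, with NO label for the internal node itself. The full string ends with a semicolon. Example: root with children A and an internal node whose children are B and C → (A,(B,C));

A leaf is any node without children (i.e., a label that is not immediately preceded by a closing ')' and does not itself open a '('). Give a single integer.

Answer: 11

Derivation:
Newick: (((U,(T,H,(D,A))),E),(Q,(F,V),B,Z));
Scan left-to-right; a leaf is any maximal label run not followed by '(':
  pos 3: leaf 'U' → count = 1
  pos 6: leaf 'T' → count = 2
  pos 8: leaf 'H' → count = 3
  pos 11: leaf 'D' → count = 4
  pos 13: leaf 'A' → count = 5
  pos 18: leaf 'E' → count = 6
  pos 22: leaf 'Q' → count = 7
  pos 25: leaf 'F' → count = 8
  pos 27: leaf 'V' → count = 9
  pos 30: leaf 'B' → count = 10
  pos 32: leaf 'Z' → count = 11
Total leaves: 11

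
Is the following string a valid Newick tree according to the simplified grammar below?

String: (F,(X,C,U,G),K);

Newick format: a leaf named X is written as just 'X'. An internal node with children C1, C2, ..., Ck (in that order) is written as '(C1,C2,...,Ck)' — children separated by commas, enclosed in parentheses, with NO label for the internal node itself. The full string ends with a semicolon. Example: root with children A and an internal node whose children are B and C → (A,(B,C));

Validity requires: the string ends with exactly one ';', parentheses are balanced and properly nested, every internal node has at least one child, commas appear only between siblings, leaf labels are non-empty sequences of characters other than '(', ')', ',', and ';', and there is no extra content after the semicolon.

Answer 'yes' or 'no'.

Input: (F,(X,C,U,G),K);
Paren balance: 2 '(' vs 2 ')' OK
Ends with single ';': True
Full parse: OK
Valid: True

Answer: yes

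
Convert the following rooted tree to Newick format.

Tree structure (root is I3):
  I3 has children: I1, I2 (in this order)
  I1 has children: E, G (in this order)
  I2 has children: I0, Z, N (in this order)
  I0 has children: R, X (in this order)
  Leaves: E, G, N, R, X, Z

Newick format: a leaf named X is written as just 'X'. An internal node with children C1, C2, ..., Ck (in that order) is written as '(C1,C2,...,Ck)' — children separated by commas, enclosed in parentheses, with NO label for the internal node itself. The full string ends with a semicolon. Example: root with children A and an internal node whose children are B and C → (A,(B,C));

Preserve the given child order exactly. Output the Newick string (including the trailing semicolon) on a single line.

Answer: ((E,G),((R,X),Z,N));

Derivation:
internal I3 with children ['I1', 'I2']
  internal I1 with children ['E', 'G']
    leaf 'E' → 'E'
    leaf 'G' → 'G'
  → '(E,G)'
  internal I2 with children ['I0', 'Z', 'N']
    internal I0 with children ['R', 'X']
      leaf 'R' → 'R'
      leaf 'X' → 'X'
    → '(R,X)'
    leaf 'Z' → 'Z'
    leaf 'N' → 'N'
  → '((R,X),Z,N)'
→ '((E,G),((R,X),Z,N))'
Final: ((E,G),((R,X),Z,N));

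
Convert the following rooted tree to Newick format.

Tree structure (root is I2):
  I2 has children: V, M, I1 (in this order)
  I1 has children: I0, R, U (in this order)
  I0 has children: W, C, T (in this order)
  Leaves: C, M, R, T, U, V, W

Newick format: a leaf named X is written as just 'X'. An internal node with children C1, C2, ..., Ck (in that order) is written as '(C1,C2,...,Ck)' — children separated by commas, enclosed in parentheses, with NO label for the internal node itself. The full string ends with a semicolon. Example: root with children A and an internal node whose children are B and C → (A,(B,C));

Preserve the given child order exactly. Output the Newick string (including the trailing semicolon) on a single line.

Answer: (V,M,((W,C,T),R,U));

Derivation:
internal I2 with children ['V', 'M', 'I1']
  leaf 'V' → 'V'
  leaf 'M' → 'M'
  internal I1 with children ['I0', 'R', 'U']
    internal I0 with children ['W', 'C', 'T']
      leaf 'W' → 'W'
      leaf 'C' → 'C'
      leaf 'T' → 'T'
    → '(W,C,T)'
    leaf 'R' → 'R'
    leaf 'U' → 'U'
  → '((W,C,T),R,U)'
→ '(V,M,((W,C,T),R,U))'
Final: (V,M,((W,C,T),R,U));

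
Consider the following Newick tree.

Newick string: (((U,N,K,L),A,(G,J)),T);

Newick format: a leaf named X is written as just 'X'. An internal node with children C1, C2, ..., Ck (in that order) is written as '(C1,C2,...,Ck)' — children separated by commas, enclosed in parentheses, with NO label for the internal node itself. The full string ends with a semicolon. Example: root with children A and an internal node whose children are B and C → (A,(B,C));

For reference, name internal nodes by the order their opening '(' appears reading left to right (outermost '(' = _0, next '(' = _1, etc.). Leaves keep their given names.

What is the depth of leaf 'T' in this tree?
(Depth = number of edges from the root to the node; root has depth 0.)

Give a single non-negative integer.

Answer: 1

Derivation:
Newick: (((U,N,K,L),A,(G,J)),T);
Naming internals by '(' encounter order: outermost '(' = _0, next = _1, ...
Query node: T
Path from root: _0 -> T
Depth of T: 1 (number of edges from root)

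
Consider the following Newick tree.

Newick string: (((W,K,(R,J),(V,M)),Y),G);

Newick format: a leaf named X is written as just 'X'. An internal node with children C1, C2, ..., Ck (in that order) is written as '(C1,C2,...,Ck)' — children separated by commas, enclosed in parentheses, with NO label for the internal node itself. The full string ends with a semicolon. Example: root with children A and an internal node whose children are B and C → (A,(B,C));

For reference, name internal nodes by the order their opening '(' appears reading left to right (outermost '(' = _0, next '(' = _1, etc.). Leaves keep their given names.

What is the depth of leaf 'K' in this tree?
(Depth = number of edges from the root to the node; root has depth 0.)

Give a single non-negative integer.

Newick: (((W,K,(R,J),(V,M)),Y),G);
Naming internals by '(' encounter order: outermost '(' = _0, next = _1, ...
Query node: K
Path from root: _0 -> _1 -> _2 -> K
Depth of K: 3 (number of edges from root)

Answer: 3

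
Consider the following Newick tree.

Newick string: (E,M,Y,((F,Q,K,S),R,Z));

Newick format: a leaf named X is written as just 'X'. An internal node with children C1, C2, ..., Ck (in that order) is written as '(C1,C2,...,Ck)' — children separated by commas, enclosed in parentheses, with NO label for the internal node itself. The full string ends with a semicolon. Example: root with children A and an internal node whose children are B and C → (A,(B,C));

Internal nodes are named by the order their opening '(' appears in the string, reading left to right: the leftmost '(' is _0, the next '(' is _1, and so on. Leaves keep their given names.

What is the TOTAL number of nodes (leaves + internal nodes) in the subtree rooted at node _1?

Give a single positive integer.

Answer: 8

Derivation:
Newick: (E,M,Y,((F,Q,K,S),R,Z));
Locate _1: it is the '(' at position 7 (the 2nd '(' reading left to right).
Query: subtree rooted at _1
_1: subtree_size = 1 + 7
  _2: subtree_size = 1 + 4
    F: subtree_size = 1 + 0
    Q: subtree_size = 1 + 0
    K: subtree_size = 1 + 0
    S: subtree_size = 1 + 0
  R: subtree_size = 1 + 0
  Z: subtree_size = 1 + 0
Total subtree size of _1: 8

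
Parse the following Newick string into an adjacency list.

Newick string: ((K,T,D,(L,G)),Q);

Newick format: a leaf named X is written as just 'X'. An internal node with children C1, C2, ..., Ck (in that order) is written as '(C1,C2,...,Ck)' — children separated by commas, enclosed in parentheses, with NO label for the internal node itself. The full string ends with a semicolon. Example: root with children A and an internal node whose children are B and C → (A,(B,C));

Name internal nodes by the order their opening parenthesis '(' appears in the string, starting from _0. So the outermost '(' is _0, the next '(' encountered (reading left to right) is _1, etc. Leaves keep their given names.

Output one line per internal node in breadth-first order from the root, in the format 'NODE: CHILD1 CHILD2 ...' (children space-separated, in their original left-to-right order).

Input: ((K,T,D,(L,G)),Q);
Scanning left-to-right, naming '(' by encounter order:
  pos 0: '(' -> open internal node _0 (depth 1)
  pos 1: '(' -> open internal node _1 (depth 2)
  pos 8: '(' -> open internal node _2 (depth 3)
  pos 12: ')' -> close internal node _2 (now at depth 2)
  pos 13: ')' -> close internal node _1 (now at depth 1)
  pos 16: ')' -> close internal node _0 (now at depth 0)
Total internal nodes: 3
BFS adjacency from root:
  _0: _1 Q
  _1: K T D _2
  _2: L G

Answer: _0: _1 Q
_1: K T D _2
_2: L G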